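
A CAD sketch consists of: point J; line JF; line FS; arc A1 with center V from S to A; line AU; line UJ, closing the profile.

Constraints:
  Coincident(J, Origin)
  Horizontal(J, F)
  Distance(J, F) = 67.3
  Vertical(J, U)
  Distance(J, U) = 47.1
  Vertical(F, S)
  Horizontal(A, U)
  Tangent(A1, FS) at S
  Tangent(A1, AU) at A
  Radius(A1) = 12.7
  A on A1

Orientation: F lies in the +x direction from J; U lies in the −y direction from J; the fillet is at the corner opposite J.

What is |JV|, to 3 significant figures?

64.5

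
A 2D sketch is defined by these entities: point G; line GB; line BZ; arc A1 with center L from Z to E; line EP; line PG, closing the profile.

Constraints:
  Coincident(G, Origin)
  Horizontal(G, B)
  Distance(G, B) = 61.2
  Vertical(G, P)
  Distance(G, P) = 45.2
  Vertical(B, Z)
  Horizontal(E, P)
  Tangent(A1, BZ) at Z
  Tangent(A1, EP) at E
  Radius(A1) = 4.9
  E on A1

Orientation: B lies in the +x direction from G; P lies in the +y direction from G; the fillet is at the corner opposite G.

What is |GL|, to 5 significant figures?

69.237

G and P share the same x with |GP| = 45.2 and P on the +y side, so P = (0.0000, 45.200). The virtual corner opposite G is at (61.200, 45.200). A1 meets BZ tangentially, so LZ is at right angles to BZ and tangency of A1 to EP means the radius LE is perpendicular to EP, with radius 4.9, so the center L sits 4.9 in from both sides at L = (56.300, 40.300). Then |GL| = |L − G| = 69.237.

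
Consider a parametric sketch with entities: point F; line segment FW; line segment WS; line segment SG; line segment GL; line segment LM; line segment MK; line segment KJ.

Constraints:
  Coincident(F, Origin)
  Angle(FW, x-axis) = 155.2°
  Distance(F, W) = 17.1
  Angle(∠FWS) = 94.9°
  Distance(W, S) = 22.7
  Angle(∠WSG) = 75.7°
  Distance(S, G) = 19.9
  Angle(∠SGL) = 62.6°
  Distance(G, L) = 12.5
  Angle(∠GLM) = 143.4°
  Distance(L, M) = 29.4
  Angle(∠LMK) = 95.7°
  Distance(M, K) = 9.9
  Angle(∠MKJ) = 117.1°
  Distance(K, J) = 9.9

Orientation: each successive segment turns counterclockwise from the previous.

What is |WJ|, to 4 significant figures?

23.34

∠LMK = 95.7° gives MK at -137.1° from the x-axis; with |MK| = 9.9, K = (-39.49, 7.100). ∠MKJ = 117.1° gives KJ at -74.20° from the x-axis; with |KJ| = 9.9, J = (-36.79, -2.426). Then |WJ| = |J − W| = 23.34.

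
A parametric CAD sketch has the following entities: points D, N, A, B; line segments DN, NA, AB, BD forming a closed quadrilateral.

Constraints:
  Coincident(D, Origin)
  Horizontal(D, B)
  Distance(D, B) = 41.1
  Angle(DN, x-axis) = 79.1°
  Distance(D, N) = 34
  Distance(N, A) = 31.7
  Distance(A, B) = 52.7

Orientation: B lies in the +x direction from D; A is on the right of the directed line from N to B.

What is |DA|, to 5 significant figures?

13.149

Checks: DN at 79.10° ✓; |NA| = 31.70 ✓; |AB| = 52.70 ✓.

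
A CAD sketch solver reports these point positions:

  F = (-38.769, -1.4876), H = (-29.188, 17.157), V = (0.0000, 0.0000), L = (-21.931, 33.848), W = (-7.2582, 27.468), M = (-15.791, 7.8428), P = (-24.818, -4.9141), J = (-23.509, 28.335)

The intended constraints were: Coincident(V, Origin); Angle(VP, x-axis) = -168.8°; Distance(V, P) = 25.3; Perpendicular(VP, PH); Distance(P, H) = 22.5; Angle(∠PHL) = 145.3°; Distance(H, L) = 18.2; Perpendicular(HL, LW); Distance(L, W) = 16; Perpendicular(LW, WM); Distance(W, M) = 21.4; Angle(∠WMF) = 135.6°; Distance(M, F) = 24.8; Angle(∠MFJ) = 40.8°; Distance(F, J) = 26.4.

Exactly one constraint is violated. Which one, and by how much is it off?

Distance(F, J) = 26.4 — off by 7.10.

V = (0.00, 0.00) ✓; VP at -168.8° ✓; |VP| = 25.30 ✓; ∠(VP, PH) = 90.00° ✓; |PH| = 22.50 ✓; ∠PHL = 145.3° ✓; |HL| = 18.20 ✓; ∠(HL, LW) = 90.00° ✓; |LW| = 16.00 ✓; ∠(LW, WM) = 90.00° ✓; |WM| = 21.40 ✓; ∠WMF = 135.6° ✓; |MF| = 24.80 ✓; ∠MFJ = 40.80° ✓; |FJ| = 33.50 ✗.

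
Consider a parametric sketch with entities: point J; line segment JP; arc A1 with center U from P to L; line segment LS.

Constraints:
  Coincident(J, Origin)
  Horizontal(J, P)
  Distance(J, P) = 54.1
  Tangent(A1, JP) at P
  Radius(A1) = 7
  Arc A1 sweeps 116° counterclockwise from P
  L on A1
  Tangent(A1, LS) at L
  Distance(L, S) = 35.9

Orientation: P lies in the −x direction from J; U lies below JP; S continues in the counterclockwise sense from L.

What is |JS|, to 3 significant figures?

61.5

On A1, P sits at bearing 90° from U; a 116° counterclockwise sweep puts L at bearing 206°, so L = U + 7.0·(cos 206°, sin 206°) = (-60.4, -10.1). The tangent condition forces UL to be normal to LS, so LS runs along (−sin 206°, cos 206°); with |LS| = 35.9, S = (-44.7, -42.3). Then |JS| = |S − J| = 61.5.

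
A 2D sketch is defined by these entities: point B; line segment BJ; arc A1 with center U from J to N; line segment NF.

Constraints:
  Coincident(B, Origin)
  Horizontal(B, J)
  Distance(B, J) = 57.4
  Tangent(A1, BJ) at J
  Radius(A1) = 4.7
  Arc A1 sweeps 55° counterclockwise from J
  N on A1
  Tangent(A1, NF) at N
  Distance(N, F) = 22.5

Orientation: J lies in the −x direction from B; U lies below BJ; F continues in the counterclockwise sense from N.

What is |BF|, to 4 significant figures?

76.92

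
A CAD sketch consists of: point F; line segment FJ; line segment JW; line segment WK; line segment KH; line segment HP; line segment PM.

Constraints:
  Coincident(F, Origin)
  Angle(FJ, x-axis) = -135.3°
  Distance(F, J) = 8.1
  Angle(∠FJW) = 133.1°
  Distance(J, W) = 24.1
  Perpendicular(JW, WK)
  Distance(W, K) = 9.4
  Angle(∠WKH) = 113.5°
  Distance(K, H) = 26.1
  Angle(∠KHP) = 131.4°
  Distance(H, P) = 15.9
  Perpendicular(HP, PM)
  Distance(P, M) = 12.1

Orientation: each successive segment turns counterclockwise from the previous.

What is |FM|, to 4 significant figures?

5.218

∠KHP = 131.4° gives HP at 116.7° from the x-axis; with |HP| = 15.9, P = (6.903, 8.895). HP is perpendicular to PM, so PM runs at -153.3°; with |PM| = 12.1, M = (-3.907, 3.459). Then |FM| = |M − F| = 5.218.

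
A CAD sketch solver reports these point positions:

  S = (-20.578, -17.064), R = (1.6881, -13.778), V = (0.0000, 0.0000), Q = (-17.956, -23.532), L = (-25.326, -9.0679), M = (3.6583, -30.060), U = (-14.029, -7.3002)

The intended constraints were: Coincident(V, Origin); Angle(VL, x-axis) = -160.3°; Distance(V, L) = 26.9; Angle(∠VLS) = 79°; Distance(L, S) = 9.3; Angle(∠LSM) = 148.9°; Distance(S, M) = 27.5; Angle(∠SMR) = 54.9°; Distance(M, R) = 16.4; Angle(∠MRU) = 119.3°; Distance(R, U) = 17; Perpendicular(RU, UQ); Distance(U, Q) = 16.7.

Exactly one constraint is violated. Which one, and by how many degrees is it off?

Perpendicular(RU, UQ) — off by 8.80°.

V = (0.00, 0.00) ✓; VL at -160.3° ✓; |VL| = 26.90 ✓; ∠VLS = 79.00° ✓; |LS| = 9.300 ✓; ∠LSM = 148.9° ✓; |SM| = 27.50 ✓; ∠SMR = 54.90° ✓; |MR| = 16.40 ✓; ∠MRU = 119.3° ✓; |RU| = 17.00 ✓; ∠(RU, UQ) = 98.80° ✗; |UQ| = 16.70 ✓.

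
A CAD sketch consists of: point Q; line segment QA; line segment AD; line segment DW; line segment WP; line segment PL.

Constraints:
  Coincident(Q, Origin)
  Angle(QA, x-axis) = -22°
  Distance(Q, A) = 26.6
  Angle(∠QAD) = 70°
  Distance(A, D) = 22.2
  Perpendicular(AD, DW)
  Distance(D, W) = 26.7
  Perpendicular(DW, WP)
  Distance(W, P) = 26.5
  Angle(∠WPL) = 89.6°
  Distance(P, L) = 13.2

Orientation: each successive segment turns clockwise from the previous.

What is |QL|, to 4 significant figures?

17.58

Q is at the origin; QA runs at -22.0° with length 26.6, so A = (24.66, -9.965). ∠QAD = 70.0° gives AD at -132.0° from the x-axis; with |AD| = 22.2, D = (9.808, -26.46). AD is perpendicular to DW, so DW runs at 138.0°; with |DW| = 26.7, W = (-10.03, -8.597). The perpendicularity gives WP at right angles to DW, so WP runs at 48.00°; with |WP| = 26.5, P = (7.698, 11.10). ∠WPL = 89.6° gives PL at -42.40° from the x-axis; with |PL| = 13.2, L = (17.45, 2.196). Then |QL| = |L − Q| = 17.58.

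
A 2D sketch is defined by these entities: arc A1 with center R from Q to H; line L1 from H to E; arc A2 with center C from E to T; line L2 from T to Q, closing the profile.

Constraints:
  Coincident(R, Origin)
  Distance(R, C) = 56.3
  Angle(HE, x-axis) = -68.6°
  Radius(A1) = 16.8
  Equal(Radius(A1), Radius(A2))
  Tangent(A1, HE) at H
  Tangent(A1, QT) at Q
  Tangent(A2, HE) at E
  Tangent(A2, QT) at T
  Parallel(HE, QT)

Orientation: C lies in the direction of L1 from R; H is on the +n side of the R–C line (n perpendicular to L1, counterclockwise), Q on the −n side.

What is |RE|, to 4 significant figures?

58.75

The slot axis is L1's direction at -68.6°, so u = (cos -68.6°, sin -68.6°) = (0.3649, -0.9311) and n = (−sin -68.6°, cos -68.6°) = (0.9311, 0.3649). R is at the origin and C lies 56.3 along u from R, so C = 56.3·u = (20.54, -52.42). Tangency of A1 to both parallel lines with radius 16.8 puts H and Q at R ± 16.8·n: H = (15.64, 6.130), Q = (-15.64, -6.130). Equal radii place E and T the same way about C: E = C + 16.8·n = (36.18, -46.29), T = C − 16.8·n = (4.901, -58.55). Then |RE| = |E − R| = 58.75.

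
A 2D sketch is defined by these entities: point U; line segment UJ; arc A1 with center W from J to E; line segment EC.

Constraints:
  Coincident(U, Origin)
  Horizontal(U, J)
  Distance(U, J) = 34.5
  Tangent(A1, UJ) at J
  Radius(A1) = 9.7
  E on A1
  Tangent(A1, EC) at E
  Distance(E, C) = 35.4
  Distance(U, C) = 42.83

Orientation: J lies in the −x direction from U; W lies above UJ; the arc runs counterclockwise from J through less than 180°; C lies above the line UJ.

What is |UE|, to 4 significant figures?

26.15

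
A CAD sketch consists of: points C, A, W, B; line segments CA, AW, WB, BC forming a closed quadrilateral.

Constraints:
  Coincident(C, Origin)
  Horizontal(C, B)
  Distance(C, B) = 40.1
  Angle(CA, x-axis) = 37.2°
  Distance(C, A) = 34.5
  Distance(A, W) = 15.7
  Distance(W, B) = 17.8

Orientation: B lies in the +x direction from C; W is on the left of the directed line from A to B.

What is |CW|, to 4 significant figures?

46.31

Checks: |AW| = 15.70 ✓; |WB| = 17.80 ✓.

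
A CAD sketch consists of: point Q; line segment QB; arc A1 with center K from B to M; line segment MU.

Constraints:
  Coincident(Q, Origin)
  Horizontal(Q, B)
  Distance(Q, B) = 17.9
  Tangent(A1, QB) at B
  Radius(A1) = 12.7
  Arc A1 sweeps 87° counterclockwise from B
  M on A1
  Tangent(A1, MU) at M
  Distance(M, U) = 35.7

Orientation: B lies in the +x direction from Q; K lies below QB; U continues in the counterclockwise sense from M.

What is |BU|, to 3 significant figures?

49.9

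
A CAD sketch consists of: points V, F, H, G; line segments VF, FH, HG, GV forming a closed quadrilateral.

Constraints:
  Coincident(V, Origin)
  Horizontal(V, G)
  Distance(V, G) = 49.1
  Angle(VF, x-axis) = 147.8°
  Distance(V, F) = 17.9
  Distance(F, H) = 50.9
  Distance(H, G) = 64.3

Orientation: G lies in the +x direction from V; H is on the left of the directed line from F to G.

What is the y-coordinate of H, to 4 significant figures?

52.56

V is at the origin; VG is horizontal with |VG| = 49.1 and G in +x, so G = (49.1, 0). VF runs at 147.8° with |VF| = 17.9, so F = (-15.15, 9.538). H is determined by |FH| = 50.9 and |HG| = 64.3 together: it lies at the intersection of circle(F, 50.9) and circle(G, 64.3). With |FG| = 64.95, the foot of the radical line on FG is 20.59 from F and the perpendicular offset is √(50.9² − 20.59²) = 46.55. Taking the left-of-FG solution: H = (12.06, 52.56).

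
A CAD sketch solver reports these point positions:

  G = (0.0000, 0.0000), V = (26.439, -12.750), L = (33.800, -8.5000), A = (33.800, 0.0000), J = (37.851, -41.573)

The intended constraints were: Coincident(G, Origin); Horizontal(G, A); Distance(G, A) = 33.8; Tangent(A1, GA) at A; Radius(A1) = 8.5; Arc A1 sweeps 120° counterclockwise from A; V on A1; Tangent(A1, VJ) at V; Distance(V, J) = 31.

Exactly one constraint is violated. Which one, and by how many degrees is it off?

Tangent(A1, VJ) at V — off by 8.40°.

G = (0.00, 0.00) ✓; G.y = 0.00, A.y = 0.00 ✓; |GA| = 33.80 ✓; ∠(LA, AG) = 90.00° ✓; |LA| = 8.500 ✓; bearing(L→V) − bearing(L→A) = 120.0° ✓; |LV| = 8.500 ✓; ∠(LV, VJ) = 98.40° ✗; |VJ| = 31.00 ✓.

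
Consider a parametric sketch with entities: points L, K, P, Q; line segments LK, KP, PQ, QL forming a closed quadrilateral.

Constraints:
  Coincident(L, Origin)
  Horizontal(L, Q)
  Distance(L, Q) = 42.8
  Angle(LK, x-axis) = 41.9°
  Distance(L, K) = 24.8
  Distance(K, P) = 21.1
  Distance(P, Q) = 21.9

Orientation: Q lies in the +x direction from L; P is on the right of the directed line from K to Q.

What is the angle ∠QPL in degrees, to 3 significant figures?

157°

L is at the origin; LQ is horizontal with |LQ| = 42.8 and Q in +x, so Q = (42.8, 0). LK runs at 41.9° with |LK| = 24.8, so K = (18.5, 16.6). P is determined by |KP| = 21.1 and |PQ| = 21.9 together: it lies at the intersection of circle(K, 21.1) and circle(Q, 21.9). With |KQ| = 29.4, the foot of the radical line on KQ is 14.1 from K and the perpendicular offset is √(21.1² − 14.1²) = 15.7. Taking the right-of-KQ solution: P = (21.3, -4.34).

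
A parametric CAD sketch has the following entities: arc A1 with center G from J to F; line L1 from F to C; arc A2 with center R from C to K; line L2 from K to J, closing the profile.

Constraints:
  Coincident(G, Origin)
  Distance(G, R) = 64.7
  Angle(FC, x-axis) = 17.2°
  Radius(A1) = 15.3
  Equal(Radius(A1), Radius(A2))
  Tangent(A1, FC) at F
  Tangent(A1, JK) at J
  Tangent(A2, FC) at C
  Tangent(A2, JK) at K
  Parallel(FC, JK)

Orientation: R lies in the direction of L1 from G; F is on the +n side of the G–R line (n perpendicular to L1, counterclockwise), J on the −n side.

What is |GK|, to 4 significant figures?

66.48

The slot axis is L1's direction at 17.2°, so u = (cos 17.2°, sin 17.2°) = (0.9553, 0.2957) and n = (−sin 17.2°, cos 17.2°) = (-0.2957, 0.9553). G is at the origin and R lies 64.7 along u from G, so R = 64.7·u = (61.81, 19.13). Tangency of A1 to both parallel lines with radius 15.3 puts F and J at G ± 15.3·n: F = (-4.524, 14.62), J = (4.524, -14.62). Equal radii place C and K the same way about R: C = R + 15.3·n = (57.28, 33.75), K = R − 15.3·n = (66.33, 4.517). Then |GK| = |K − G| = 66.48.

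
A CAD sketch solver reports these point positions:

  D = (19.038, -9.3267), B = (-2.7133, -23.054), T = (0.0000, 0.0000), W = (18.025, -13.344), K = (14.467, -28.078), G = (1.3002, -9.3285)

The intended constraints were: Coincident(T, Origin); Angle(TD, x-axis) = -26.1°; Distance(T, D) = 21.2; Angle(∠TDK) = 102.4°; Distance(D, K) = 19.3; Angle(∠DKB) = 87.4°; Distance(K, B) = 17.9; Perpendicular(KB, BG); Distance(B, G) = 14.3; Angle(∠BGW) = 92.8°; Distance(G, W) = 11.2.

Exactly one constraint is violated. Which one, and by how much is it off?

Distance(G, W) = 11.2 — off by 6.00.

T = (0.00, 0.00) ✓; TD at -26.10° ✓; |TD| = 21.20 ✓; ∠TDK = 102.4° ✓; |DK| = 19.30 ✓; ∠DKB = 87.40° ✓; |KB| = 17.90 ✓; ∠(KB, BG) = 90.00° ✓; |BG| = 14.30 ✓; ∠BGW = 92.80° ✓; |GW| = 17.20 ✗.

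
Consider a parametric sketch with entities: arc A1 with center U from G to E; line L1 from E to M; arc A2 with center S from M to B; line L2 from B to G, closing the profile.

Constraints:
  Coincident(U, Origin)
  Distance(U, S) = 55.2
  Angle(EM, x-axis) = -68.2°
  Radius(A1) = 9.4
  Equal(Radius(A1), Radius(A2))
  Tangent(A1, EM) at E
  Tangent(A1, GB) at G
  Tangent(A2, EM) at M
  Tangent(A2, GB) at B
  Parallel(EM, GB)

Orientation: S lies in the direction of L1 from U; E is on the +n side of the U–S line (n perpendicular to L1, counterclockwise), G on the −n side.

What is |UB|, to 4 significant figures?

55.99

The slot axis is L1's direction at -68.2°, so u = (cos -68.2°, sin -68.2°) = (0.3714, -0.9285) and n = (−sin -68.2°, cos -68.2°) = (0.9285, 0.3714). U is at the origin and S lies 55.2 along u from U, so S = 55.2·u = (20.50, -51.25). Tangency of A1 to both parallel lines with radius 9.4 puts E and G at U ± 9.4·n: E = (8.728, 3.491), G = (-8.728, -3.491). Equal radii place M and B the same way about S: M = S + 9.4·n = (29.23, -47.76), B = S − 9.4·n = (11.77, -54.74). Then |UB| = |B − U| = 55.99.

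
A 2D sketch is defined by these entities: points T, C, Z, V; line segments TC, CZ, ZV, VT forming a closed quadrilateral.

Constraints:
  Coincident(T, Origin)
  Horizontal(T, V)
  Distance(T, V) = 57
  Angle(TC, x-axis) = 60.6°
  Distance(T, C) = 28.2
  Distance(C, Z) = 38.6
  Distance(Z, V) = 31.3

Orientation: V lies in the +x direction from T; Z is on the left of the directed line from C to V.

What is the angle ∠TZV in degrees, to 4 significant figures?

68.59°

T is at the origin; T and V share the same y with |TV| = 57.0 and V in +x, so V = (57.0, 0). TC runs at 60.6° with |TC| = 28.2, so C = (13.84, 24.57). Z is determined by |CZ| = 38.6 and |ZV| = 31.3 together: it lies at the intersection of circle(C, 38.6) and circle(V, 31.3). With |CV| = 49.66, the foot of the radical line on CV is 29.97 from C and the perpendicular offset is √(38.6² − 29.97²) = 24.33. Taking the left-of-CV solution: Z = (51.92, 30.89).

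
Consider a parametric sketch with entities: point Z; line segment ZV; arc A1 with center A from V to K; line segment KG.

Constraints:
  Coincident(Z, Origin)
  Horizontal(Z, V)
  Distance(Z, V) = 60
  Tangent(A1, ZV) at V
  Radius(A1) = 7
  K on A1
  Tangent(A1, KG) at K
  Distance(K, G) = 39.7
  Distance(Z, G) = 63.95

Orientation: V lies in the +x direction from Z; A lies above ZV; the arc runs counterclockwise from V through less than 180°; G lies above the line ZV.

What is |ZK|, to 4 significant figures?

66.86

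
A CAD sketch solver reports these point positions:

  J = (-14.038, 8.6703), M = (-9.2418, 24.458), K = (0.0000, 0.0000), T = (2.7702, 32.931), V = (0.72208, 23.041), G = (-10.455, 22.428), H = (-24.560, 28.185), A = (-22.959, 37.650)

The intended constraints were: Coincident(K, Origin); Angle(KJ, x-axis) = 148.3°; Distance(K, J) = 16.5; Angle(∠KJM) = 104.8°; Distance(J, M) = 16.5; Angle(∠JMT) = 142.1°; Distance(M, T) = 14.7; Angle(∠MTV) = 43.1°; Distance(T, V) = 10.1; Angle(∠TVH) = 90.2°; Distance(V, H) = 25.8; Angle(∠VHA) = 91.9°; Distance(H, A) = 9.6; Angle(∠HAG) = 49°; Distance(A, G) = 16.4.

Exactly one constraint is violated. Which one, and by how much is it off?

Distance(A, G) = 16.4 — off by 3.30.

K = (0.00, 0.00) ✓; KJ at 148.3° ✓; |KJ| = 16.50 ✓; ∠KJM = 104.8° ✓; |JM| = 16.50 ✓; ∠JMT = 142.1° ✓; |MT| = 14.70 ✓; ∠MTV = 43.10° ✓; |TV| = 10.10 ✓; ∠TVH = 90.20° ✓; |VH| = 25.80 ✓; ∠VHA = 91.90° ✓; |HA| = 9.599 ✓; ∠HAG = 49.00° ✓; |AG| = 19.70 ✗.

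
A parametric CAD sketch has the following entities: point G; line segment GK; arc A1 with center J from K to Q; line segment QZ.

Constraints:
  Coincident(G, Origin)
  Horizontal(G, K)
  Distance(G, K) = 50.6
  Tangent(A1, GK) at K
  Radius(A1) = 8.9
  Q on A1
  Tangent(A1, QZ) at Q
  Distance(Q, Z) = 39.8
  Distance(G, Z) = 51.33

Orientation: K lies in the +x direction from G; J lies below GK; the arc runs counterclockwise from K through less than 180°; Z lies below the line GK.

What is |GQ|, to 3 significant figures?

42.7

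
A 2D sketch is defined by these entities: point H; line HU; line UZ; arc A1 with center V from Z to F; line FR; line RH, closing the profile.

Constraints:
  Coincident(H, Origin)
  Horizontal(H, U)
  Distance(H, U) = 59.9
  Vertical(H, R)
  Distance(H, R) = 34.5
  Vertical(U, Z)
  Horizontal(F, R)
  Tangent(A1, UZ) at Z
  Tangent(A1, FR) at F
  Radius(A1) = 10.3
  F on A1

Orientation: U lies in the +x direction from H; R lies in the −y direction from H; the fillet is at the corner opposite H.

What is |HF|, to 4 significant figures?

60.42

The virtual corner opposite H is at (59.90, -34.50). Tangency of A1 to UZ means the radius VZ is perpendicular to UZ and since A1 is tangent to FR there, VF ⟂ FR, with radius 10.3, so the center V sits 10.3 in from both sides at V = (49.60, -24.20). That places the tangent points at Z = (59.90, -24.20) on UZ and F = (49.60, -34.50) on FR. Then |HF| = |F − H| = 60.42.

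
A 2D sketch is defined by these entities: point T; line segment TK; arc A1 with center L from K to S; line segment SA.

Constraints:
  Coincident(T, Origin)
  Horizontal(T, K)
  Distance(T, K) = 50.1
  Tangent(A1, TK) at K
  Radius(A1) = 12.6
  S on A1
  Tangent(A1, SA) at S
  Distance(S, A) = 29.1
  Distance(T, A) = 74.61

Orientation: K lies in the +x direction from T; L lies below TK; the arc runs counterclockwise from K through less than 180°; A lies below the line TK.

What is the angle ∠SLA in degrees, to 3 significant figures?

66.6°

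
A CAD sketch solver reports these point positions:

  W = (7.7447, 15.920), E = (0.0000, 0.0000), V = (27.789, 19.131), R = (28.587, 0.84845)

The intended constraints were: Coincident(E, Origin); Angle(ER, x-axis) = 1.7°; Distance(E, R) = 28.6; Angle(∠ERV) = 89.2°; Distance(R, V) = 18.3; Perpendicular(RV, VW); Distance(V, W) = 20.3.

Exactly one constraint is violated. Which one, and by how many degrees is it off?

Perpendicular(RV, VW) — off by 6.60°.

E = (0.00, 0.00) ✓; ER at 1.700° ✓; |ER| = 28.60 ✓; ∠ERV = 89.20° ✓; |RV| = 18.30 ✓; ∠(RV, VW) = 96.60° ✗; |VW| = 20.30 ✓.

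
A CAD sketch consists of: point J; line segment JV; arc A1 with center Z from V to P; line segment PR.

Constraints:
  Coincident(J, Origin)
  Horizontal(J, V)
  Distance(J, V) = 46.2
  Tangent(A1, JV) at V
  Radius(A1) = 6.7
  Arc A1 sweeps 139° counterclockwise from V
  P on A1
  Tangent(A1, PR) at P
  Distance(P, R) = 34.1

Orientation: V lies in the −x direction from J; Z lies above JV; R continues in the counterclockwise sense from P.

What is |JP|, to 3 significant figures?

43.4

The tangent condition forces ZV to be normal to JV, so Z = V + (0, 6.7) = (-46.2, 6.70). On A1, V sits at bearing -90° from Z; a 139° counterclockwise sweep puts P at bearing 49°, so P = Z + 6.7·(cos 49°, sin 49°) = (-41.8, 11.8). Then |JP| = |P − J| = 43.4.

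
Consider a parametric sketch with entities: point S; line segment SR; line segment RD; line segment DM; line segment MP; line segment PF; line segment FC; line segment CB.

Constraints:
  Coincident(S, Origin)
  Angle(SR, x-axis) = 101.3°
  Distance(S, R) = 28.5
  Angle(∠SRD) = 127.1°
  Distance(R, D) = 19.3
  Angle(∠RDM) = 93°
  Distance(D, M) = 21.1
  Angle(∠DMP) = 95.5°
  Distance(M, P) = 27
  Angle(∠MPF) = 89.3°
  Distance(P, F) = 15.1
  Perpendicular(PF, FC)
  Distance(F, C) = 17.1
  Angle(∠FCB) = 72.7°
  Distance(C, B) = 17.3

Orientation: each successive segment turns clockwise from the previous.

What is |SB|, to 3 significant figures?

23.0

S is at the origin; SR runs at 101.3° with length 28.5, so R = (-5.58, 27.9). ∠SRD = 127.1° gives RD at 48.4° from the x-axis; with |RD| = 19.3, D = (7.23, 42.4). ∠RDM = 93.0° gives DM at -38.6° from the x-axis; with |DM| = 21.1, M = (23.7, 29.2). ∠DMP = 95.5° gives MP at -123° from the x-axis; with |MP| = 27.0, P = (8.97, 6.60). ∠MPF = 89.3° gives PF at 146° from the x-axis; with |PF| = 15.1, F = (-3.57, 15.0). PF is perpendicular to FC, so FC runs at 56.2°; with |FC| = 17.1, C = (5.94, 29.2). ∠FCB = 72.7° gives CB at -51.1° from the x-axis; with |CB| = 17.3, B = (16.8, 15.7). Then |SB| = |B − S| = 23.0.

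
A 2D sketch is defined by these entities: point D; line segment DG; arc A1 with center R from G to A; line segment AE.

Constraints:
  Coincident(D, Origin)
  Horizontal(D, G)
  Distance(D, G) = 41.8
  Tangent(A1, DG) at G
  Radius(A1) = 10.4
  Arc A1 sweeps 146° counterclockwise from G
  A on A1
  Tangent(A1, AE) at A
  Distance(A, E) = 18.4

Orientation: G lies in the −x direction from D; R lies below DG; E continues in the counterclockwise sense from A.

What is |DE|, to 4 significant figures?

43.66

On A1, G sits at bearing 90° from R; a 146° counterclockwise sweep puts A at bearing 236°, so A = R + 10.4·(cos 236°, sin 236°) = (-47.62, -19.02). The tangent condition forces RA to be normal to AE, so AE runs along (−sin 236°, cos 236°); with |AE| = 18.4, E = (-32.36, -29.31). Then |DE| = |E − D| = 43.66.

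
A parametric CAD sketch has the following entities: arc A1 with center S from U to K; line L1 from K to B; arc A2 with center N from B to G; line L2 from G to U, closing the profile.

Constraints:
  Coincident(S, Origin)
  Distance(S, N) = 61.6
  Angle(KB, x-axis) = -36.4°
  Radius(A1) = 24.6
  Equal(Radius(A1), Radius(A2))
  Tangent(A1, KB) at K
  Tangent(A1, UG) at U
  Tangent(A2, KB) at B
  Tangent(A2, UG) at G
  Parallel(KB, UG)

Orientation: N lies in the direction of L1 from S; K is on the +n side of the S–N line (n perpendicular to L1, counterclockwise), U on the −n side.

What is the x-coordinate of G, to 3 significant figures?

35.0

Tangency of A1 to both parallel lines with radius 24.6 puts K and U at S ± 24.6·n: K = (14.6, 19.8), U = (-14.6, -19.8). Equal radii place B and G the same way about N: B = N + 24.6·n = (64.2, -16.8), G = N − 24.6·n = (35.0, -56.4). So G.x = 35.0.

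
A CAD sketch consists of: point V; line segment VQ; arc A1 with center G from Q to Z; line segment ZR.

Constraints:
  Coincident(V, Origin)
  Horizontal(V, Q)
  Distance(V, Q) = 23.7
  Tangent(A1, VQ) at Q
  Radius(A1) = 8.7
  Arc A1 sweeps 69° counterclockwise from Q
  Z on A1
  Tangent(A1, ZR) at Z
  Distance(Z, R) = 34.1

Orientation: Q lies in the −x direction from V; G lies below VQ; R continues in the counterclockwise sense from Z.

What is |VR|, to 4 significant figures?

57.79

V is at the origin; VQ is horizontal with |VQ| = 23.7 and Q on the −x side, so Q = (-23.70, 0.000). The tangent condition forces GQ to be normal to VQ, so G = Q + (0, -8.7) = (-23.70, -8.700). On A1, Q sits at bearing 90° from G; a 69° counterclockwise sweep puts Z at bearing 159°, so Z = G + 8.7·(cos 159°, sin 159°) = (-31.82, -5.582). Since A1 is tangent to ZR there, GZ ⟂ ZR, so ZR runs along (−sin 159°, cos 159°); with |ZR| = 34.1, R = (-44.04, -37.42). Then |VR| = |R − V| = 57.79.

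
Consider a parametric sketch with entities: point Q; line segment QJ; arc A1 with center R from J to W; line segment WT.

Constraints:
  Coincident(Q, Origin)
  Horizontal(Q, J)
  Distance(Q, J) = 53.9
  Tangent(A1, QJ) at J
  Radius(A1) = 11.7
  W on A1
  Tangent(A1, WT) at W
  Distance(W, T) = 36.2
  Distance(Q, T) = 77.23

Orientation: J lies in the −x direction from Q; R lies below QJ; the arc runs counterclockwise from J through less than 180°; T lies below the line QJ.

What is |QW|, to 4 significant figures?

66.84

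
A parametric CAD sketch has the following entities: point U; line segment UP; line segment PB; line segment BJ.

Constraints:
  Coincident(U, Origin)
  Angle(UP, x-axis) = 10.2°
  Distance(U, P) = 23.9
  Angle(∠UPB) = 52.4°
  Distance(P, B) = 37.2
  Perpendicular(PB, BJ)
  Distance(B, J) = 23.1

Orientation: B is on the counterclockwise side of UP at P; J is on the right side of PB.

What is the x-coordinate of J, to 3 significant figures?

11.5

∠UPB = 52.4°, so PB runs at 10.2° + (180° − 52.4°) = 138° from the x-axis; with |PB| = 37.2, B = P + 37.2·(cos 138°, sin 138°) = (-4.04, 29.2). The perpendicularity gives BJ at right angles to PB; with |BJ| = 23.1 on the right of PB, J = B + 23.1·(0.672, 0.741) = (11.5, 46.3). So J.x = 11.5.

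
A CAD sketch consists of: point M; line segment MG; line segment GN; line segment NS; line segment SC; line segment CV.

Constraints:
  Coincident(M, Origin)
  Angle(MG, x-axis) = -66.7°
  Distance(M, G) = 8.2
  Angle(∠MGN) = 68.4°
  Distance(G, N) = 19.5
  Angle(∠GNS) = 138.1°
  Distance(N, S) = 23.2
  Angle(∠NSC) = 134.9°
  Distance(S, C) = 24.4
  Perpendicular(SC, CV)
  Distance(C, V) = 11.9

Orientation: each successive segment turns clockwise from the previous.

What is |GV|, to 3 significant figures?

48.2

∠NSC = 134.9° gives SC at 94.7° from the x-axis; with |SC| = 24.4, C = (-36.0, 31.2). The perpendicularity gives CV at right angles to SC, so CV runs at 4.70°; with |CV| = 11.9, V = (-24.1, 32.2). Then |GV| = |V − G| = 48.2.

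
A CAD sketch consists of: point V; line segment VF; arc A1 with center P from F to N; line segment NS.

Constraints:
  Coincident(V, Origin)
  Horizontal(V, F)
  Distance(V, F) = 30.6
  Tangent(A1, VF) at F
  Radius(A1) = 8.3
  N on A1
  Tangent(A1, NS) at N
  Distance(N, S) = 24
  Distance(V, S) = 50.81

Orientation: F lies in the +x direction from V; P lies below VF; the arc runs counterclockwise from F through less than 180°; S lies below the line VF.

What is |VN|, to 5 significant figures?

27.711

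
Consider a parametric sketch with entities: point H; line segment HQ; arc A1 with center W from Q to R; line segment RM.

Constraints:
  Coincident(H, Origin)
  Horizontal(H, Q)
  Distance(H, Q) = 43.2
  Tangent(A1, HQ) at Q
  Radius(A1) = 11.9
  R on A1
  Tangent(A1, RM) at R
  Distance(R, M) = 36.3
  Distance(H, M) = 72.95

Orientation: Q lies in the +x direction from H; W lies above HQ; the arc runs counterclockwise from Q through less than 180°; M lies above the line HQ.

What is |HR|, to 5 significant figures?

56.403

Checks: |WQ| = 11.90 ✓; |WR| = 11.90 ✓; ∠(WR, RM) = 90.00° ✓; |RM| = 36.30 ✓; |HM| = 72.95 ✓.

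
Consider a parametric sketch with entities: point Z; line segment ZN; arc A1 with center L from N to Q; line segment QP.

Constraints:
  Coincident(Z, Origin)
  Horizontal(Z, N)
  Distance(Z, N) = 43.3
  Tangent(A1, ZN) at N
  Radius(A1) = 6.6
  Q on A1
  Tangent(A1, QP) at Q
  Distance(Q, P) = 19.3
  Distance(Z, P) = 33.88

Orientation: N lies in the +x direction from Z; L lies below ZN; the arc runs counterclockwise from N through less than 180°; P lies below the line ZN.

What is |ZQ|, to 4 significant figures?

37.80

Checks: |LQ| = 6.600 ✓; ∠(LQ, QP) = 90.00° ✓; |QP| = 19.30 ✓; |ZP| = 33.88 ✓.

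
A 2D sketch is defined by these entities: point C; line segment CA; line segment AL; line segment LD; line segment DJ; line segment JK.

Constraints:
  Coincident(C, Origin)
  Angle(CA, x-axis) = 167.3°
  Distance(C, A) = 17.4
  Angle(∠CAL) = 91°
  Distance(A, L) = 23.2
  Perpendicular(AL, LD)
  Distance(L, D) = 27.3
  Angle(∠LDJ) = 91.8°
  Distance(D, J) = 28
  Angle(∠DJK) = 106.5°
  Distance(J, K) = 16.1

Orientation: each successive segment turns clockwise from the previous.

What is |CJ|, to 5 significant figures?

11.677

C is at the origin; CA runs at 167.3° with length 17.4, so A = (-16.974, 3.8253). ∠CAL = 91.0° gives AL at 78.300° from the x-axis; with |AL| = 23.2, L = (-12.270, 26.543). AL ⟂ LD, so LD runs at -11.700°; with |LD| = 27.3, D = (14.463, 21.007). ∠LDJ = 91.8° gives DJ at -99.900° from the x-axis; with |DJ| = 28.0, J = (9.6491, -6.5759). Then |CJ| = |J − C| = 11.677.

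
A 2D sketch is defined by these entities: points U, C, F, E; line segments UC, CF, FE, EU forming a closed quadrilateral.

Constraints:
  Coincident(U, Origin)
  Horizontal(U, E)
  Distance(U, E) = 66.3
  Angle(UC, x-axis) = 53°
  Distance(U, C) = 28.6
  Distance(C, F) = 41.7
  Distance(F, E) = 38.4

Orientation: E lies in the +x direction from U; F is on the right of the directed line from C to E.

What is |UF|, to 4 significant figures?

35.51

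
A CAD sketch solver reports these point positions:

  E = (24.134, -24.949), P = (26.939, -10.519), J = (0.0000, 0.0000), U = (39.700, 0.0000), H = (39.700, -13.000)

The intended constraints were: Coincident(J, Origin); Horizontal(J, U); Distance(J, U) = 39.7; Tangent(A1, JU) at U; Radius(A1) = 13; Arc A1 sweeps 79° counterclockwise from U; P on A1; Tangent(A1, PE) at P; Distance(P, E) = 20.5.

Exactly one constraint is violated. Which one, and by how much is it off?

Distance(P, E) = 20.5 — off by 5.80.

J = (0.00, 0.00) ✓; J.y = 0.00, U.y = 0.00 ✓; |JU| = 39.70 ✓; ∠(HU, UJ) = 90.00° ✓; |HU| = 13.00 ✓; bearing(H→P) − bearing(H→U) = 79.00° ✓; |HP| = 13.00 ✓; ∠(HP, PE) = 90.00° ✓; |PE| = 14.70 ✗.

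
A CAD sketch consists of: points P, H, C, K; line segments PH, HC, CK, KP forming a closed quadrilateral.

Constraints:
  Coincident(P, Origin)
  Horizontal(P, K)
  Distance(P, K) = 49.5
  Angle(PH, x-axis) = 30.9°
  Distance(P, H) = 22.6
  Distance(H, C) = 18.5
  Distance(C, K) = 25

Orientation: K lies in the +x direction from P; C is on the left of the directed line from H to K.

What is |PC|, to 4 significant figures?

41.10

P is at the origin; PK is horizontal with |PK| = 49.5 and K in +x, so K = (49.5, 0). PH runs at 30.9° with |PH| = 22.6, so H = (19.39, 11.61). C is determined by |HC| = 18.5 and |CK| = 25.0 together: it lies at the intersection of circle(H, 18.5) and circle(K, 25.0). With |HK| = 32.27, the foot of the radical line on HK is 11.75 from H and the perpendicular offset is √(18.5² − 11.75²) = 14.29. Taking the left-of-HK solution: C = (35.50, 20.71).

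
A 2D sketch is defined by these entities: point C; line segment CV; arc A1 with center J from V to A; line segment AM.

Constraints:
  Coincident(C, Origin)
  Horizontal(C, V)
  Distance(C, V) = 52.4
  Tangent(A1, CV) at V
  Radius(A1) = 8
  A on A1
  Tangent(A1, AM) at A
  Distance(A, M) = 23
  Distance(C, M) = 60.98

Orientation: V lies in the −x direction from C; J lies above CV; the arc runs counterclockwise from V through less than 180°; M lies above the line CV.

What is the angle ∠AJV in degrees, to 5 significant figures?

107.52°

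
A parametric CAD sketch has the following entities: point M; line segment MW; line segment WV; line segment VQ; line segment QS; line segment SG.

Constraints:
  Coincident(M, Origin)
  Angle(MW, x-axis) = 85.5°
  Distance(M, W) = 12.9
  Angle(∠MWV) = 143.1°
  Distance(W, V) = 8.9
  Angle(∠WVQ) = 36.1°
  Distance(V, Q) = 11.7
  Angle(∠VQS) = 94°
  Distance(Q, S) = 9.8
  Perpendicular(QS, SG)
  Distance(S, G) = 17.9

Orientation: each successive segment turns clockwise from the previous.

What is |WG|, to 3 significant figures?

13.9

∠VQS = 94.0° gives QS at 179° from the x-axis; with |QS| = 9.8, S = (-3.98, 8.11). QS is perpendicular to SG, so SG runs at 88.7°; with |SG| = 17.9, G = (-3.57, 26.0). Then |WG| = |G − W| = 13.9.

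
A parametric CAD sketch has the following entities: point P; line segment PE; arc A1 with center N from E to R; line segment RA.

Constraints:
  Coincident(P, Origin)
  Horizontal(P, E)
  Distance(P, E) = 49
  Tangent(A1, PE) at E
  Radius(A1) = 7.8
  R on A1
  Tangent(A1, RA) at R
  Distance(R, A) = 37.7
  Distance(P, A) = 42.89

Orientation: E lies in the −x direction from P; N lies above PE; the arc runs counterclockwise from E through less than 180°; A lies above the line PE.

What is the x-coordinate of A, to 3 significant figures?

-23.0

P is at the origin; P and E share the same y with |PE| = 49.0 and E on the −x side, so E = (-49.0, 0.00). Since A1 is tangent to PE there, NE ⟂ PE, so N = E + (0, 7.8) = (-49.0, 7.80). Since NR ⟂ RA (tangency), |NA| = √(7.8² + 37.7²) = 38.5 regardless of where R sits on A1. So A lies on both circle(P, 42.89) and circle(N, 38.5); the above-PE intersection is A = (-23.0, 36.2). R is the foot of the tangent from A: R = (-42.3, 3.81).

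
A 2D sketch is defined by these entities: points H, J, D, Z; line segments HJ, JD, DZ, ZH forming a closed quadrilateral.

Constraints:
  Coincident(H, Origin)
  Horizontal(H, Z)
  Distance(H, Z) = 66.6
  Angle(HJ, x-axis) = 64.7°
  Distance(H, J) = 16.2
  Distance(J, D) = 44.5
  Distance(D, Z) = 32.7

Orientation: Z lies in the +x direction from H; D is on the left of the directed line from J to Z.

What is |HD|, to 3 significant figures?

56.7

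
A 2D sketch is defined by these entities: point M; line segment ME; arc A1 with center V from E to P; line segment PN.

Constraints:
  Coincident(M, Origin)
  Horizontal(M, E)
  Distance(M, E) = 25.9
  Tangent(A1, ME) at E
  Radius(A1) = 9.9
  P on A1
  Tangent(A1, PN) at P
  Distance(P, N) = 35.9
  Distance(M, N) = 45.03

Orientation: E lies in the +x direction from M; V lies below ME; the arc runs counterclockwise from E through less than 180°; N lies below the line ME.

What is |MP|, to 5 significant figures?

18.154

Checks: |VP| = 9.900 ✓; ∠(VP, PN) = 90.00° ✓; |PN| = 35.90 ✓; |MN| = 45.03 ✓.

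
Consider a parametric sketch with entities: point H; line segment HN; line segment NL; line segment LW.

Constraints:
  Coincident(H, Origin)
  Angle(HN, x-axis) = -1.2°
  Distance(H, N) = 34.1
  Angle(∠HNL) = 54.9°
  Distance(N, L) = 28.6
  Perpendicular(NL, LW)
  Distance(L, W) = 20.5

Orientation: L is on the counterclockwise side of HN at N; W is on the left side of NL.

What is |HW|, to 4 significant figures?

11.64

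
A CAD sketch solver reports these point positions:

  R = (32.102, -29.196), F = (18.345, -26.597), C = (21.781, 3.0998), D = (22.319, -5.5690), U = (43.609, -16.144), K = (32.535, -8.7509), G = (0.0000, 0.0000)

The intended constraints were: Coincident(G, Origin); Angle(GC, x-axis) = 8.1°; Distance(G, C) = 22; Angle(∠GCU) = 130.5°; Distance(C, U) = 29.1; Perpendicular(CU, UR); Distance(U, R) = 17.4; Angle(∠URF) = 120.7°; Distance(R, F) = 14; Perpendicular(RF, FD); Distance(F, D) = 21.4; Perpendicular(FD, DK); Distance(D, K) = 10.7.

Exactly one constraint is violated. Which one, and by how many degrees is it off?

Perpendicular(FD, DK) — off by 6.60°.

G = (0.00, 0.00) ✓; GC at 8.100° ✓; |GC| = 22.00 ✓; ∠GCU = 130.5° ✓; |CU| = 29.10 ✓; ∠(CU, UR) = 90.00° ✓; |UR| = 17.40 ✓; ∠URF = 120.7° ✓; |RF| = 14.00 ✓; ∠(RF, FD) = 90.00° ✓; |FD| = 21.40 ✓; ∠(FD, DK) = 96.60° ✗; |DK| = 10.70 ✓.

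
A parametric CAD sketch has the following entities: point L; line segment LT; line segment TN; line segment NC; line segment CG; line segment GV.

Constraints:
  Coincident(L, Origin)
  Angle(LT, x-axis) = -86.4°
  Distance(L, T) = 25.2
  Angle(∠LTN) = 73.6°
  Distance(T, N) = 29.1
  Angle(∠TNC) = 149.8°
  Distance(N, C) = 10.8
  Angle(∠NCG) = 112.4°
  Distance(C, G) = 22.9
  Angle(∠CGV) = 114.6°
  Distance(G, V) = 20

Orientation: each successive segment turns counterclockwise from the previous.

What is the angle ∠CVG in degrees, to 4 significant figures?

35.18°

L is at the origin; LT runs at -86.4° with length 25.2, so T = (1.582, -25.15). ∠LTN = 73.6° gives TN at 20.00° from the x-axis; with |TN| = 29.1, N = (28.93, -15.20). ∠TNC = 149.8° gives NC at 50.20° from the x-axis; with |NC| = 10.8, C = (35.84, -6.900). ∠NCG = 112.4° gives CG at 117.8° from the x-axis; with |CG| = 22.9, G = (25.16, 13.36). ∠CGV = 114.6° gives GV at -176.8° from the x-axis; with |GV| = 20.0, V = (5.191, 12.24). Then cos ∠CVG = VC·VG / (|VC||VG|), giving 35.18°.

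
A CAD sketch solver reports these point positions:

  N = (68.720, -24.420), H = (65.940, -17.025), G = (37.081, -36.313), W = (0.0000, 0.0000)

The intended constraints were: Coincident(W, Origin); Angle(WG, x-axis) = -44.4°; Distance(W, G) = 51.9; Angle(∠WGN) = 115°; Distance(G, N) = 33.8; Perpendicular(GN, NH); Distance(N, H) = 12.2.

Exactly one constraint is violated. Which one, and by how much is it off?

Distance(N, H) = 12.2 — off by 4.30.

W = (0.00, 0.00) ✓; WG at -44.40° ✓; |WG| = 51.90 ✓; ∠WGN = 115.0° ✓; |GN| = 33.80 ✓; ∠(GN, NH) = 90.00° ✓; |NH| = 7.900 ✗.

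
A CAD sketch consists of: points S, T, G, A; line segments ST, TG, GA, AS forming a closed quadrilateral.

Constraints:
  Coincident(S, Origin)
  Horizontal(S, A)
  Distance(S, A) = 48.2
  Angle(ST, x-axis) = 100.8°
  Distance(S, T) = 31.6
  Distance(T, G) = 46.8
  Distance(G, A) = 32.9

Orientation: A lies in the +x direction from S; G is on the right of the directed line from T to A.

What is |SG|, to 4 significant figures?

19.50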